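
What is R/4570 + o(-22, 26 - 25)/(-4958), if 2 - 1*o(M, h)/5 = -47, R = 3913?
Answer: 4570251/5664515 ≈ 0.80682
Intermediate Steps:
o(M, h) = 245 (o(M, h) = 10 - 5*(-47) = 10 + 235 = 245)
R/4570 + o(-22, 26 - 25)/(-4958) = 3913/4570 + 245/(-4958) = 3913*(1/4570) + 245*(-1/4958) = 3913/4570 - 245/4958 = 4570251/5664515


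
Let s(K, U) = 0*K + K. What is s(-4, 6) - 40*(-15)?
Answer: 596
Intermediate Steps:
s(K, U) = K (s(K, U) = 0 + K = K)
s(-4, 6) - 40*(-15) = -4 - 40*(-15) = -4 + 600 = 596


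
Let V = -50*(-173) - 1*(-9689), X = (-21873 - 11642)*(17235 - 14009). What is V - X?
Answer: 108137729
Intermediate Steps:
X = -108119390 (X = -33515*3226 = -108119390)
V = 18339 (V = 8650 + 9689 = 18339)
V - X = 18339 - 1*(-108119390) = 18339 + 108119390 = 108137729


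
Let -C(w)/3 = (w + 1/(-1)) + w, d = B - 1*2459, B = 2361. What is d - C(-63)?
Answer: -479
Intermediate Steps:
d = -98 (d = 2361 - 1*2459 = 2361 - 2459 = -98)
C(w) = 3 - 6*w (C(w) = -3*((w + 1/(-1)) + w) = -3*((w - 1) + w) = -3*((-1 + w) + w) = -3*(-1 + 2*w) = 3 - 6*w)
d - C(-63) = -98 - (3 - 6*(-63)) = -98 - (3 + 378) = -98 - 1*381 = -98 - 381 = -479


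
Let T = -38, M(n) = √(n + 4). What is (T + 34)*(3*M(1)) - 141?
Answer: -141 - 12*√5 ≈ -167.83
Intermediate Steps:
M(n) = √(4 + n)
(T + 34)*(3*M(1)) - 141 = (-38 + 34)*(3*√(4 + 1)) - 141 = -12*√5 - 141 = -141 - 12*√5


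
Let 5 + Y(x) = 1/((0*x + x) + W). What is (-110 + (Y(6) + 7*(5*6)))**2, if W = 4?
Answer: 904401/100 ≈ 9044.0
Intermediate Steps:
Y(x) = -5 + 1/(4 + x) (Y(x) = -5 + 1/((0*x + x) + 4) = -5 + 1/((0 + x) + 4) = -5 + 1/(x + 4) = -5 + 1/(4 + x))
(-110 + (Y(6) + 7*(5*6)))**2 = (-110 + ((-19 - 5*6)/(4 + 6) + 7*(5*6)))**2 = (-110 + ((-19 - 30)/10 + 7*30))**2 = (-110 + ((1/10)*(-49) + 210))**2 = (-110 + (-49/10 + 210))**2 = (-110 + 2051/10)**2 = (951/10)**2 = 904401/100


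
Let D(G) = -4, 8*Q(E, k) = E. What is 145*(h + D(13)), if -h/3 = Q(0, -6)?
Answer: -580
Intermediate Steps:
Q(E, k) = E/8
h = 0 (h = -3*0/8 = -3*0 = 0)
145*(h + D(13)) = 145*(0 - 4) = 145*(-4) = -580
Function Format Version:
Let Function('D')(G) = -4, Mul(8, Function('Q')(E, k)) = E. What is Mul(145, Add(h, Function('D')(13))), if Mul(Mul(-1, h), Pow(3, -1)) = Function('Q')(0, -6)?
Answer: -580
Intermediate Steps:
Function('Q')(E, k) = Mul(Rational(1, 8), E)
h = 0 (h = Mul(-3, Mul(Rational(1, 8), 0)) = Mul(-3, 0) = 0)
Mul(145, Add(h, Function('D')(13))) = Mul(145, Add(0, -4)) = Mul(145, -4) = -580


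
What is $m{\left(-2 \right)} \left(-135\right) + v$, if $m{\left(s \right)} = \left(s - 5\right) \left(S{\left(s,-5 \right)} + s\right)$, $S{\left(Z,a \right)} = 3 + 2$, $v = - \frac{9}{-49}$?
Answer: $\frac{138924}{49} \approx 2835.2$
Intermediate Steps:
$v = \frac{9}{49}$ ($v = \left(-9\right) \left(- \frac{1}{49}\right) = \frac{9}{49} \approx 0.18367$)
$S{\left(Z,a \right)} = 5$
$m{\left(s \right)} = \left(-5 + s\right) \left(5 + s\right)$ ($m{\left(s \right)} = \left(s - 5\right) \left(5 + s\right) = \left(-5 + s\right) \left(5 + s\right)$)
$m{\left(-2 \right)} \left(-135\right) + v = \left(-25 + \left(-2\right)^{2}\right) \left(-135\right) + \frac{9}{49} = \left(-25 + 4\right) \left(-135\right) + \frac{9}{49} = \left(-21\right) \left(-135\right) + \frac{9}{49} = 2835 + \frac{9}{49} = \frac{138924}{49}$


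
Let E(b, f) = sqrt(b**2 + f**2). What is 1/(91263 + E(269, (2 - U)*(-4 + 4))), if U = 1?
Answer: 1/91532 ≈ 1.0925e-5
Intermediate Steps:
1/(91263 + E(269, (2 - U)*(-4 + 4))) = 1/(91263 + sqrt(269**2 + ((2 - 1*1)*(-4 + 4))**2)) = 1/(91263 + sqrt(72361 + ((2 - 1)*0)**2)) = 1/(91263 + sqrt(72361 + (1*0)**2)) = 1/(91263 + sqrt(72361 + 0**2)) = 1/(91263 + sqrt(72361 + 0)) = 1/(91263 + sqrt(72361)) = 1/(91263 + 269) = 1/91532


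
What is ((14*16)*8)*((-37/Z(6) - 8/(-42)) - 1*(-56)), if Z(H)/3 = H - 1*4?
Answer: 268928/3 ≈ 89643.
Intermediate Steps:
Z(H) = -12 + 3*H (Z(H) = 3*(H - 1*4) = 3*(H - 4) = 3*(-4 + H) = -12 + 3*H)
((14*16)*8)*((-37/Z(6) - 8/(-42)) - 1*(-56)) = ((14*16)*8)*((-37/(-12 + 3*6) - 8/(-42)) - 1*(-56)) = (224*8)*((-37/(-12 + 18) - 8*(-1/42)) + 56) = 1792*((-37/6 + 4/21) + 56) = 1792*(-251/42 + 56) = 1792*(2101/42) = 268928/3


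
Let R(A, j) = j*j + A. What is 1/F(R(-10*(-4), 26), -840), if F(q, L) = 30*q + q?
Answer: 1/22196 ≈ 4.5053e-5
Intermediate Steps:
R(A, j) = A + j**2 (R(A, j) = j**2 + A = A + j**2)
F(q, L) = 31*q
1/F(R(-10*(-4), 26), -840) = 1/(31*(-10*(-4) + 26**2)) = 1/(31*(40 + 676)) = 1/(31*716) = 1/22196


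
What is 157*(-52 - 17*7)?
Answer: -26847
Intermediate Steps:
157*(-52 - 17*7) = 157*(-52 - 119) = 157*(-171) = -26847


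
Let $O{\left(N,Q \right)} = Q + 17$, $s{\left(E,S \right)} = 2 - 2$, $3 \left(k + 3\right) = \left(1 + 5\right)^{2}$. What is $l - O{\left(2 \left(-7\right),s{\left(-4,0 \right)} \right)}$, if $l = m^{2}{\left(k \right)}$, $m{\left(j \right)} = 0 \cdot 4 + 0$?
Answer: $-17$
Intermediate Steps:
$k = 9$ ($k = -3 + \frac{\left(1 + 5\right)^{2}}{3} = -3 + \frac{6^{2}}{3} = -3 + \frac{1}{3} \cdot 36 = -3 + 12 = 9$)
$m{\left(j \right)} = 0$ ($m{\left(j \right)} = 0 + 0 = 0$)
$s{\left(E,S \right)} = 0$
$l = 0$ ($l = 0^{2} = 0$)
$O{\left(N,Q \right)} = 17 + Q$
$l - O{\left(2 \left(-7\right),s{\left(-4,0 \right)} \right)} = 0 - \left(17 + 0\right) = 0 - 17 = -17$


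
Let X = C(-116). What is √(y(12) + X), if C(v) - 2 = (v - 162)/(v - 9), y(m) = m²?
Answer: 4*√5790/25 ≈ 12.175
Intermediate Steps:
C(v) = 2 + (-162 + v)/(-9 + v) (C(v) = 2 + (v - 162)/(v - 9) = 2 + (-162 + v)/(-9 + v))
X = 528/125 (X = 3*(-60 - 116)/(-9 - 116) = 3*(-176)/(-125) = 3*(-1/125)*(-176) = 528/125 ≈ 4.2240)
√(y(12) + X) = √(12² + 528/125) = √(144 + 528/125) = √(18528/125) = 4*√5790/25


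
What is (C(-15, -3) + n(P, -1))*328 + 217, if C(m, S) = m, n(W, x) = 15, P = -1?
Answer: 217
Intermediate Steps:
(C(-15, -3) + n(P, -1))*328 + 217 = (-15 + 15)*328 + 217 = 0*328 + 217 = 0 + 217 = 217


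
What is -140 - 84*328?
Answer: -27692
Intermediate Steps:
-140 - 84*328 = -140 - 27552 = -27692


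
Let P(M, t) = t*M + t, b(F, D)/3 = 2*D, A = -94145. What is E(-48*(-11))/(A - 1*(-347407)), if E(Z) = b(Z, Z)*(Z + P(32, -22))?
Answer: -313632/126631 ≈ -2.4767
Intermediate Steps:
b(F, D) = 6*D (b(F, D) = 3*(2*D) = 6*D)
P(M, t) = t + M*t (P(M, t) = M*t + t = t + M*t)
E(Z) = 6*Z*(-726 + Z) (E(Z) = (6*Z)*(Z - 22*(1 + 32)) = (6*Z)*(Z - 22*33) = (6*Z)*(Z - 726) = (6*Z)*(-726 + Z) = 6*Z*(-726 + Z))
E(-48*(-11))/(A - 1*(-347407)) = (6*(-48*(-11))*(-726 - 48*(-11)))/(-94145 - 1*(-347407)) = (6*528*(-726 + 528))/(-94145 + 347407) = (6*528*(-198))/253262 = -627264*1/253262 = -313632/126631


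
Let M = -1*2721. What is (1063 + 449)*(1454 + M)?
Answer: -1915704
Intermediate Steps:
M = -2721
(1063 + 449)*(1454 + M) = (1063 + 449)*(1454 - 2721) = 1512*(-1267) = -1915704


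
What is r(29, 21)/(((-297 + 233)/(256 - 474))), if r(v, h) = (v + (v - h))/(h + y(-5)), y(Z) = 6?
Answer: 4033/864 ≈ 4.6678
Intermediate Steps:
r(v, h) = (-h + 2*v)/(6 + h) (r(v, h) = (v + (v - h))/(h + 6) = (-h + 2*v)/(6 + h))
r(29, 21)/(((-297 + 233)/(256 - 474))) = ((-1*21 + 2*29)/(6 + 21))/(((-297 + 233)/(256 - 474))) = ((-21 + 58)/27)/((-64/(-218))) = ((1/27)*37)/((-64*(-1/218))) = 37/(27*(32/109)) = (37/27)*(109/32) = 4033/864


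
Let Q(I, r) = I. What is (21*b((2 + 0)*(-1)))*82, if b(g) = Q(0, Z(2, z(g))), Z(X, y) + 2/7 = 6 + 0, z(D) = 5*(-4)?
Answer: 0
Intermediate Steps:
z(D) = -20
Z(X, y) = 40/7 (Z(X, y) = -2/7 + (6 + 0) = -2/7 + 6 = 40/7)
b(g) = 0
(21*b((2 + 0)*(-1)))*82 = (21*0)*82 = 0*82 = 0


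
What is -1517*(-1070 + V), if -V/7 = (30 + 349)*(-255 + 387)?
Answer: 532870522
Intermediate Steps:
V = -350196 (V = -7*(30 + 349)*(-255 + 387) = -2653*132 = -7*50028 = -350196)
-1517*(-1070 + V) = -1517*(-1070 - 350196) = -1517*(-351266) = 532870522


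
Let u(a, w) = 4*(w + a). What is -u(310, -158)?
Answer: -608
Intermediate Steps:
u(a, w) = 4*a + 4*w (u(a, w) = 4*(a + w) = 4*a + 4*w)
-u(310, -158) = -(4*310 + 4*(-158)) = -(1240 - 632) = -1*608 = -608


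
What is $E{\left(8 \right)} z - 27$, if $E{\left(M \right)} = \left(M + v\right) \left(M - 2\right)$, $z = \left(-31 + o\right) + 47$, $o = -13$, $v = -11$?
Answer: $-81$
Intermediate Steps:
$z = 3$ ($z = \left(-31 - 13\right) + 47 = -44 + 47 = 3$)
$E{\left(M \right)} = \left(-11 + M\right) \left(-2 + M\right)$ ($E{\left(M \right)} = \left(M - 11\right) \left(M - 2\right) = \left(-11 + M\right) \left(-2 + M\right)$)
$E{\left(8 \right)} z - 27 = \left(22 + 8^{2} - 104\right) 3 - 27 = \left(22 + 64 - 104\right) 3 - 27 = \left(-18\right) 3 - 27 = -54 - 27 = -81$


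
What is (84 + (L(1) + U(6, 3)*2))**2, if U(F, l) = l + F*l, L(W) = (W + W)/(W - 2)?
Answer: 15376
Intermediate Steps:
L(W) = 2*W/(-2 + W) (L(W) = (2*W)/(-2 + W) = 2*W/(-2 + W))
(84 + (L(1) + U(6, 3)*2))**2 = (84 + (2*1/(-2 + 1) + (3*(1 + 6))*2))**2 = (84 + (2*1/(-1) + (3*7)*2))**2 = (84 + (2*1*(-1) + 21*2))**2 = (84 + (-2 + 42))**2 = (84 + 40)**2 = 124**2 = 15376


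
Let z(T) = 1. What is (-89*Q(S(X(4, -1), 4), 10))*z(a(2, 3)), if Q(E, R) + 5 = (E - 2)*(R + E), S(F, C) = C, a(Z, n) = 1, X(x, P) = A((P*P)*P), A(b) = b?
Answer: -2047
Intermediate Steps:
X(x, P) = P³ (X(x, P) = (P*P)*P = P²*P = P³)
Q(E, R) = -5 + (-2 + E)*(E + R) (Q(E, R) = -5 + (E - 2)*(R + E) = -5 + (-2 + E)*(E + R))
(-89*Q(S(X(4, -1), 4), 10))*z(a(2, 3)) = -89*(-5 + 4² - 2*4 - 2*10 + 4*10)*1 = -89*(-5 + 16 - 8 - 20 + 40)*1 = -89*23*1 = -2047*1 = -2047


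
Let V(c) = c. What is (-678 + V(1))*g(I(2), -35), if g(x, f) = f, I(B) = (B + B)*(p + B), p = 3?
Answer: 23695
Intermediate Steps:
I(B) = 2*B*(3 + B) (I(B) = (B + B)*(3 + B) = (2*B)*(3 + B) = 2*B*(3 + B))
(-678 + V(1))*g(I(2), -35) = (-678 + 1)*(-35) = -677*(-35) = 23695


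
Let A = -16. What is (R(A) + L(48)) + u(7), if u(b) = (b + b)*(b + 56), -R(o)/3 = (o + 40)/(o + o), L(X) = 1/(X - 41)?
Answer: 24763/28 ≈ 884.39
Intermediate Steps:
L(X) = 1/(-41 + X)
R(o) = -3*(40 + o)/(2*o) (R(o) = -3*(o + 40)/(o + o) = -3*(40 + o)/(2*o))
u(b) = 2*b*(56 + b) (u(b) = (2*b)*(56 + b) = 2*b*(56 + b))
(R(A) + L(48)) + u(7) = ((-3/2 - 60/(-16)) + 1/(-41 + 48)) + 2*7*(56 + 7) = ((-3/2 - 60*(-1/16)) + 1/7) + 2*7*63 = ((-3/2 + 15/4) + 1/7) + 882 = (9/4 + 1/7) + 882 = 67/28 + 882 = 24763/28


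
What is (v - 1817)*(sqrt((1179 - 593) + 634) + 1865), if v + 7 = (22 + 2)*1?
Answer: -3357000 - 3600*sqrt(305) ≈ -3.4199e+6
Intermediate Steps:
v = 17 (v = -7 + (22 + 2)*1 = -7 + 24*1 = -7 + 24 = 17)
(v - 1817)*(sqrt((1179 - 593) + 634) + 1865) = (17 - 1817)*(sqrt((1179 - 593) + 634) + 1865) = -1800*(sqrt(586 + 634) + 1865) = -1800*(sqrt(1220) + 1865) = -1800*(2*sqrt(305) + 1865) = -1800*(1865 + 2*sqrt(305)) = -3357000 - 3600*sqrt(305)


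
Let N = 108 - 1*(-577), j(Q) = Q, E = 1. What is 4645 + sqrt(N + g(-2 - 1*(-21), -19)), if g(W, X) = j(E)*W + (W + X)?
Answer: 4645 + 8*sqrt(11) ≈ 4671.5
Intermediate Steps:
N = 685 (N = 108 + 577 = 685)
g(W, X) = X + 2*W (g(W, X) = 1*W + (W + X) = W + (W + X) = X + 2*W)
4645 + sqrt(N + g(-2 - 1*(-21), -19)) = 4645 + sqrt(685 + (-19 + 2*(-2 - 1*(-21)))) = 4645 + sqrt(685 + (-19 + 2*(-2 + 21))) = 4645 + sqrt(685 + (-19 + 2*19)) = 4645 + sqrt(685 + (-19 + 38)) = 4645 + sqrt(685 + 19) = 4645 + sqrt(704) = 4645 + 8*sqrt(11)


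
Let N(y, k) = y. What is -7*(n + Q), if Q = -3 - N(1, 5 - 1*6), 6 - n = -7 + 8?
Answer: -7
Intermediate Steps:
n = 5 (n = 6 - (-7 + 8) = 6 - 1*1 = 6 - 1 = 5)
Q = -4 (Q = -3 - 1*1 = -3 - 1 = -4)
-7*(n + Q) = -7*(5 - 4) = -7*1 = -7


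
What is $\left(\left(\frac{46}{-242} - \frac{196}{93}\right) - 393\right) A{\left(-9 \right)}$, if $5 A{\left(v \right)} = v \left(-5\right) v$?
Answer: $\frac{120103668}{3751} \approx 32019.0$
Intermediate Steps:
$A{\left(v \right)} = - v^{2}$ ($A{\left(v \right)} = \frac{v \left(-5\right) v}{5} = \frac{- 5 v v}{5} = \frac{\left(-5\right) v^{2}}{5} = - v^{2}$)
$\left(\left(\frac{46}{-242} - \frac{196}{93}\right) - 393\right) A{\left(-9 \right)} = \left(\left(\frac{46}{-242} - \frac{196}{93}\right) - 393\right) \left(- \left(-9\right)^{2}\right) = \left(\left(46 \left(- \frac{1}{242}\right) - \frac{196}{93}\right) - 393\right) \left(\left(-1\right) 81\right) = \left(\left(- \frac{23}{121} - \frac{196}{93}\right) - 393\right) \left(-81\right) = \left(- \frac{25855}{11253} - 393\right) \left(-81\right) = \left(- \frac{4448284}{11253}\right) \left(-81\right) = \frac{120103668}{3751}$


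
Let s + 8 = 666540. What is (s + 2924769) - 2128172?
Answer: 1463129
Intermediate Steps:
s = 666532 (s = -8 + 666540 = 666532)
(s + 2924769) - 2128172 = (666532 + 2924769) - 2128172 = 3591301 - 2128172 = 1463129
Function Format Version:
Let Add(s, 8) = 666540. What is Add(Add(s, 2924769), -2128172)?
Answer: 1463129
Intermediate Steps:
s = 666532 (s = Add(-8, 666540) = 666532)
Add(Add(s, 2924769), -2128172) = Add(Add(666532, 2924769), -2128172) = Add(3591301, -2128172) = 1463129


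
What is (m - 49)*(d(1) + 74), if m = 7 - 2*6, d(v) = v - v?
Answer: -3996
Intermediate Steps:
d(v) = 0
m = -5 (m = 7 - 12 = -5)
(m - 49)*(d(1) + 74) = (-5 - 49)*(0 + 74) = -54*74 = -3996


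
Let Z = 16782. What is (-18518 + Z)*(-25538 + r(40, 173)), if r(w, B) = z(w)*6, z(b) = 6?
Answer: 44271472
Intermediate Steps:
r(w, B) = 36 (r(w, B) = 6*6 = 36)
(-18518 + Z)*(-25538 + r(40, 173)) = (-18518 + 16782)*(-25538 + 36) = -1736*(-25502) = 44271472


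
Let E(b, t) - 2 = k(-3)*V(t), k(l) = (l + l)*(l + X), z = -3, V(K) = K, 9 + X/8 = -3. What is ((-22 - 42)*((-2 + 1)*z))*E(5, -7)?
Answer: 797952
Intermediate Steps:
X = -96 (X = -72 + 8*(-3) = -72 - 24 = -96)
k(l) = 2*l*(-96 + l) (k(l) = (l + l)*(l - 96) = (2*l)*(-96 + l) = 2*l*(-96 + l))
E(b, t) = 2 + 594*t (E(b, t) = 2 + (2*(-3)*(-96 - 3))*t = 2 + (2*(-3)*(-99))*t = 2 + 594*t)
((-22 - 42)*((-2 + 1)*z))*E(5, -7) = ((-22 - 42)*((-2 + 1)*(-3)))*(2 + 594*(-7)) = (-(-64)*(-3))*(2 - 4158) = -64*3*(-4156) = -192*(-4156) = 797952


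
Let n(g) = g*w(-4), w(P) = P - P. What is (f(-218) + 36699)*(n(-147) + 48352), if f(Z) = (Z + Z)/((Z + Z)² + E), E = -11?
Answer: 337300117992608/190085 ≈ 1.7745e+9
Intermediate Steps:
w(P) = 0
n(g) = 0 (n(g) = g*0 = 0)
f(Z) = 2*Z/(-11 + 4*Z²) (f(Z) = (Z + Z)/((Z + Z)² - 11) = (2*Z)/((2*Z)² - 11) = (2*Z)/(4*Z² - 11) = (2*Z)/(-11 + 4*Z²) = 2*Z/(-11 + 4*Z²))
(f(-218) + 36699)*(n(-147) + 48352) = (2*(-218)/(-11 + 4*(-218)²) + 36699)*(0 + 48352) = (2*(-218)/(-11 + 4*47524) + 36699)*48352 = (2*(-218)/(-11 + 190096) + 36699)*48352 = (2*(-218)/190085 + 36699)*48352 = (2*(-218)*(1/190085) + 36699)*48352 = (-436/190085 + 36699)*48352 = (6975928979/190085)*48352 = 337300117992608/190085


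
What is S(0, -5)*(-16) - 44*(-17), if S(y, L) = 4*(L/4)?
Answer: 828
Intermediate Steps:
S(y, L) = L (S(y, L) = 4*(L*(¼)) = 4*(L/4) = L)
S(0, -5)*(-16) - 44*(-17) = -5*(-16) - 44*(-17) = 80 + 748 = 828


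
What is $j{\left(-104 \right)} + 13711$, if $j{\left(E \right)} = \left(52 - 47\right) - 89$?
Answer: $13627$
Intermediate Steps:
$j{\left(E \right)} = -84$ ($j{\left(E \right)} = \left(52 - 47\right) - 89 = 5 - 89 = -84$)
$j{\left(-104 \right)} + 13711 = -84 + 13711 = 13627$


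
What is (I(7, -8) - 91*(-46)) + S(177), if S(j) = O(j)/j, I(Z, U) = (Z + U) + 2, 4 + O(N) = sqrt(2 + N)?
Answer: 741095/177 + sqrt(179)/177 ≈ 4187.1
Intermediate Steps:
O(N) = -4 + sqrt(2 + N)
I(Z, U) = 2 + U + Z (I(Z, U) = (U + Z) + 2 = 2 + U + Z)
S(j) = (-4 + sqrt(2 + j))/j
(I(7, -8) - 91*(-46)) + S(177) = ((2 - 8 + 7) - 91*(-46)) + (-4 + sqrt(2 + 177))/177 = (1 + 4186) + (-4 + sqrt(179))/177 = 4187 + (-4/177 + sqrt(179)/177) = 741095/177 + sqrt(179)/177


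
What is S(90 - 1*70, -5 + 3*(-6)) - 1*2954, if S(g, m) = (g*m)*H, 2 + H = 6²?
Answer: -18594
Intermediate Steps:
H = 34 (H = -2 + 6² = -2 + 36 = 34)
S(g, m) = 34*g*m (S(g, m) = (g*m)*34 = 34*g*m)
S(90 - 1*70, -5 + 3*(-6)) - 1*2954 = 34*(90 - 1*70)*(-5 + 3*(-6)) - 1*2954 = 34*(90 - 70)*(-5 - 18) - 2954 = 34*20*(-23) - 2954 = -15640 - 2954 = -18594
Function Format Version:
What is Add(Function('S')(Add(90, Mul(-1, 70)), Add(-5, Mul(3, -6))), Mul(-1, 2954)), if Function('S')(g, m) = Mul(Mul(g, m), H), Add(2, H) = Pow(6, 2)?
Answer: -18594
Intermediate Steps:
H = 34 (H = Add(-2, Pow(6, 2)) = Add(-2, 36) = 34)
Function('S')(g, m) = Mul(34, g, m) (Function('S')(g, m) = Mul(Mul(g, m), 34) = Mul(34, g, m))
Add(Function('S')(Add(90, Mul(-1, 70)), Add(-5, Mul(3, -6))), Mul(-1, 2954)) = Add(Mul(34, Add(90, Mul(-1, 70)), Add(-5, Mul(3, -6))), Mul(-1, 2954)) = Add(Mul(34, Add(90, -70), Add(-5, -18)), -2954) = Add(Mul(34, 20, -23), -2954) = Add(-15640, -2954) = -18594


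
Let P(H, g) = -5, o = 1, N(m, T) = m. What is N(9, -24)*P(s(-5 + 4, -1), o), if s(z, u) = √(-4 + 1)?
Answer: -45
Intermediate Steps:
s(z, u) = I*√3 (s(z, u) = √(-3) = I*√3)
N(9, -24)*P(s(-5 + 4, -1), o) = 9*(-5) = -45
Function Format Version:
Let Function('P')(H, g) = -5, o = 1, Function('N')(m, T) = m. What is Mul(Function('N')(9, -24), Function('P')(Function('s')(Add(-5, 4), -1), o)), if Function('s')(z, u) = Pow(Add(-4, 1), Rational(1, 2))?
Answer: -45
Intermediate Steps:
Function('s')(z, u) = Mul(I, Pow(3, Rational(1, 2))) (Function('s')(z, u) = Pow(-3, Rational(1, 2)) = Mul(I, Pow(3, Rational(1, 2))))
Mul(Function('N')(9, -24), Function('P')(Function('s')(Add(-5, 4), -1), o)) = Mul(9, -5) = -45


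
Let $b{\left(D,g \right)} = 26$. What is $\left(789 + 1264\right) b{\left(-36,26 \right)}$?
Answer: $53378$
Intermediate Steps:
$\left(789 + 1264\right) b{\left(-36,26 \right)} = \left(789 + 1264\right) 26 = 2053 \cdot 26 = 53378$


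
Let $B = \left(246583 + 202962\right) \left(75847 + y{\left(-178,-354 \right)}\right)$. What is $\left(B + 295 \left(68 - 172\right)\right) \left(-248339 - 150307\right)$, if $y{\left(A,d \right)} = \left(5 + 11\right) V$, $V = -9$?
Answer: $-13566670623987930$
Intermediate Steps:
$y{\left(A,d \right)} = -144$ ($y{\left(A,d \right)} = \left(5 + 11\right) \left(-9\right) = 16 \left(-9\right) = -144$)
$B = 34031905135$ ($B = \left(246583 + 202962\right) \left(75847 - 144\right) = 449545 \cdot 75703 = 34031905135$)
$\left(B + 295 \left(68 - 172\right)\right) \left(-248339 - 150307\right) = \left(34031905135 + 295 \left(68 - 172\right)\right) \left(-248339 - 150307\right) = \left(34031905135 + 295 \left(-104\right)\right) \left(-398646\right) = \left(34031905135 - 30680\right) \left(-398646\right) = 34031874455 \left(-398646\right) = -13566670623987930$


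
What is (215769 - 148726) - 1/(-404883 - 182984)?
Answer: 39412367282/587867 ≈ 67043.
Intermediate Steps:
(215769 - 148726) - 1/(-404883 - 182984) = 67043 - 1/(-587867) = 67043 - 1*(-1/587867) = 67043 + 1/587867 = 39412367282/587867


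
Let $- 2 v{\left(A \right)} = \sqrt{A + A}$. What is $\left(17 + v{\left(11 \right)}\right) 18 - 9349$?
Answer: $-9043 - 9 \sqrt{22} \approx -9085.2$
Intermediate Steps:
$v{\left(A \right)} = - \frac{\sqrt{2} \sqrt{A}}{2}$ ($v{\left(A \right)} = - \frac{\sqrt{A + A}}{2} = - \frac{\sqrt{2 A}}{2} = - \frac{\sqrt{2} \sqrt{A}}{2}$)
$\left(17 + v{\left(11 \right)}\right) 18 - 9349 = \left(17 - \frac{\sqrt{2} \sqrt{11}}{2}\right) 18 - 9349 = \left(17 - \frac{\sqrt{22}}{2}\right) 18 - 9349 = \left(306 - 9 \sqrt{22}\right) - 9349 = -9043 - 9 \sqrt{22}$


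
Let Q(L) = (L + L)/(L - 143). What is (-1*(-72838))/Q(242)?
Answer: 327771/22 ≈ 14899.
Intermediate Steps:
Q(L) = 2*L/(-143 + L) (Q(L) = (2*L)/(-143 + L) = 2*L/(-143 + L))
(-1*(-72838))/Q(242) = (-1*(-72838))/((2*242/(-143 + 242))) = 72838/((2*242/99)) = 72838/((2*242*(1/99))) = 72838/(44/9) = 72838*(9/44) = 327771/22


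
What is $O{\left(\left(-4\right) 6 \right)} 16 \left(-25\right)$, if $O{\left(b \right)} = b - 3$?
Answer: $10800$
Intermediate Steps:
$O{\left(b \right)} = -3 + b$ ($O{\left(b \right)} = b - 3 = -3 + b$)
$O{\left(\left(-4\right) 6 \right)} 16 \left(-25\right) = \left(-3 - 24\right) 16 \left(-25\right) = \left(-27\right) 16 \left(-25\right) = \left(-432\right) \left(-25\right) = 10800$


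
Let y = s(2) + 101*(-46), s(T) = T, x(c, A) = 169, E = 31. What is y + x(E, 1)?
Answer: -4475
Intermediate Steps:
y = -4644 (y = 2 + 101*(-46) = 2 - 4646 = -4644)
y + x(E, 1) = -4644 + 169 = -4475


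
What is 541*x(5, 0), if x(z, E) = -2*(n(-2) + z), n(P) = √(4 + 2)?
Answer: -5410 - 1082*√6 ≈ -8060.4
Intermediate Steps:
n(P) = √6
x(z, E) = -2*z - 2*√6 (x(z, E) = -2*(√6 + z) = -2*(z + √6) = -2*z - 2*√6)
541*x(5, 0) = 541*(-2*5 - 2*√6) = 541*(-10 - 2*√6) = -5410 - 1082*√6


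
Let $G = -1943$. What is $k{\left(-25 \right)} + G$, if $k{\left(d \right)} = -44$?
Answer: $-1987$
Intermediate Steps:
$k{\left(-25 \right)} + G = -44 - 1943 = -1987$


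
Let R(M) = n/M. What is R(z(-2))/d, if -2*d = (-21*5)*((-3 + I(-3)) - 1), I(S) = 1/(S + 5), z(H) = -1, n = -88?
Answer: -352/735 ≈ -0.47891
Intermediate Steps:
I(S) = 1/(5 + S)
R(M) = -88/M
d = -735/4 (d = -(-21*5)*((-3 + 1/(5 - 3)) - 1)/2 = -(-105)*((-3 + 1/2) - 1)/2 = -(-105)*(-5/2 - 1)/2 = -(-105)*(-7)/(2*2) = -1/2*735/2 = -735/4 ≈ -183.75)
R(z(-2))/d = (-88/(-1))/(-735/4) = -88*(-1)*(-4/735) = 88*(-4/735) = -352/735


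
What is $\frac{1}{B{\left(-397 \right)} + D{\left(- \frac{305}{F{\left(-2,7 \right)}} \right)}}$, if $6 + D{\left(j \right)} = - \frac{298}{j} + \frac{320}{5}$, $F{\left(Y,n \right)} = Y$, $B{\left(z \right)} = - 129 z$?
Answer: $\frac{305}{15637059} \approx 1.9505 \cdot 10^{-5}$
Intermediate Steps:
$D{\left(j \right)} = 58 - \frac{298}{j}$ ($D{\left(j \right)} = -6 + \left(- \frac{298}{j} + \frac{320}{5}\right) = -6 + \left(- \frac{298}{j} + 320 \cdot \frac{1}{5}\right) = -6 + \left(- \frac{298}{j} + 64\right) = -6 + \left(64 - \frac{298}{j}\right) = 58 - \frac{298}{j}$)
$\frac{1}{B{\left(-397 \right)} + D{\left(- \frac{305}{F{\left(-2,7 \right)}} \right)}} = \frac{1}{\left(-129\right) \left(-397\right) + \left(58 - \frac{298}{\left(-305\right) \frac{1}{-2}}\right)} = \frac{1}{51213 + \left(58 - \frac{298}{\left(-305\right) \left(- \frac{1}{2}\right)}\right)} = \frac{1}{51213 + \left(58 - \frac{298}{\frac{305}{2}}\right)} = \frac{1}{51213 + \left(58 - \frac{596}{305}\right)} = \frac{1}{51213 + \frac{17094}{305}} = \frac{1}{\frac{15637059}{305}} = \frac{305}{15637059}$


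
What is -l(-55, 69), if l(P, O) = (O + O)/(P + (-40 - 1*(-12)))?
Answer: 138/83 ≈ 1.6627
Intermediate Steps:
l(P, O) = 2*O/(-28 + P) (l(P, O) = (2*O)/(P + (-40 + 12)) = (2*O)/(P - 28) = (2*O)/(-28 + P) = 2*O/(-28 + P))
-l(-55, 69) = -2*69/(-28 - 55) = -2*69/(-83) = -2*69*(-1)/83 = -1*(-138/83) = 138/83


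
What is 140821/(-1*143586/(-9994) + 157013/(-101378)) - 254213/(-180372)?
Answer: 12869015558671325701/1171270255626996 ≈ 10987.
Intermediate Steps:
140821/(-1*143586/(-9994) + 157013/(-101378)) - 254213/(-180372) = 140821/(-143586*(-1/9994) + 157013*(-1/101378)) - 254213*(-1/180372) = 140821/(71793/4997 - 157013/101378) + 254213/180372 = 140821/(6493636793/506585866) + 254213/180372 = 140821*(506585866/6493636793) + 254213/180372 = 71337928235986/6493636793 + 254213/180372 = 12869015558671325701/1171270255626996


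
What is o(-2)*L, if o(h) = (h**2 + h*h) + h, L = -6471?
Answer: -38826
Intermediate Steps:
o(h) = h + 2*h**2 (o(h) = (h**2 + h**2) + h = 2*h**2 + h = h + 2*h**2)
o(-2)*L = -2*(1 + 2*(-2))*(-6471) = -2*(1 - 4)*(-6471) = -2*(-3)*(-6471) = 6*(-6471) = -38826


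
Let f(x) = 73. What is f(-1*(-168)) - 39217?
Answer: -39144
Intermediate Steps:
f(-1*(-168)) - 39217 = 73 - 39217 = -39144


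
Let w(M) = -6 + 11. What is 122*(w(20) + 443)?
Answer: 54656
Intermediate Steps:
w(M) = 5
122*(w(20) + 443) = 122*(5 + 443) = 122*448 = 54656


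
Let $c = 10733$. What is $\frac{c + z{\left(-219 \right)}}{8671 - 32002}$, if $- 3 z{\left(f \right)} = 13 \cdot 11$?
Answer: $- \frac{32056}{69993} \approx -0.45799$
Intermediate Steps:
$z{\left(f \right)} = - \frac{143}{3}$ ($z{\left(f \right)} = - \frac{13 \cdot 11}{3} = \left(- \frac{1}{3}\right) 143 = - \frac{143}{3}$)
$\frac{c + z{\left(-219 \right)}}{8671 - 32002} = \frac{10733 - \frac{143}{3}}{8671 - 32002} = \frac{32056}{3 \left(-23331\right)} = \frac{32056}{3} \left(- \frac{1}{23331}\right) = - \frac{32056}{69993}$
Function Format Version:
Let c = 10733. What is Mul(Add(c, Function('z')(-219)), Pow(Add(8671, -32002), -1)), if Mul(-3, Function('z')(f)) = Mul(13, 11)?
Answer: Rational(-32056, 69993) ≈ -0.45799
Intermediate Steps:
Function('z')(f) = Rational(-143, 3) (Function('z')(f) = Mul(Rational(-1, 3), Mul(13, 11)) = Mul(Rational(-1, 3), 143) = Rational(-143, 3))
Mul(Add(c, Function('z')(-219)), Pow(Add(8671, -32002), -1)) = Mul(Add(10733, Rational(-143, 3)), Pow(Add(8671, -32002), -1)) = Mul(Rational(32056, 3), Pow(-23331, -1)) = Mul(Rational(32056, 3), Rational(-1, 23331)) = Rational(-32056, 69993)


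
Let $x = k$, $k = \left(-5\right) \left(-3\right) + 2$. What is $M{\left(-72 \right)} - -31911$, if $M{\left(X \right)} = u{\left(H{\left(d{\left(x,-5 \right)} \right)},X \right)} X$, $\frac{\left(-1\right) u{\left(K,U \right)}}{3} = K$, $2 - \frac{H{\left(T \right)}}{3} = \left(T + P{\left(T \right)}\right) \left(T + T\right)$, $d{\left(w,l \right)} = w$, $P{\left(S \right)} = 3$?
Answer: $-407433$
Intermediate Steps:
$k = 17$ ($k = 15 + 2 = 17$)
$x = 17$
$H{\left(T \right)} = 6 - 6 T \left(3 + T\right)$ ($H{\left(T \right)} = 6 - 3 \left(T + 3\right) \left(T + T\right) = 6 - 3 \left(3 + T\right) 2 T = 6 - 3 \cdot 2 T \left(3 + T\right) = 6 - 6 T \left(3 + T\right)$)
$u{\left(K,U \right)} = - 3 K$
$M{\left(X \right)} = 6102 X$ ($M{\left(X \right)} = - 3 \left(6 - 306 - 6 \cdot 17^{2}\right) X = - 3 \left(6 - 306 - 1734\right) X = \left(-3\right) \left(-2034\right) X = 6102 X$)
$M{\left(-72 \right)} - -31911 = 6102 \left(-72\right) - -31911 = -439344 + 31911 = -407433$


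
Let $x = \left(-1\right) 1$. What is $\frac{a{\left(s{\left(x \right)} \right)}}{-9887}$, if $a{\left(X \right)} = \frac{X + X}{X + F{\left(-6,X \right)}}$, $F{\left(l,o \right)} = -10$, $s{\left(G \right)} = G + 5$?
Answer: $\frac{4}{29661} \approx 0.00013486$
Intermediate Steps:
$x = -1$
$s{\left(G \right)} = 5 + G$
$a{\left(X \right)} = \frac{2 X}{-10 + X}$ ($a{\left(X \right)} = \frac{X + X}{X - 10} = \frac{2 X}{-10 + X}$)
$\frac{a{\left(s{\left(x \right)} \right)}}{-9887} = \frac{2 \left(5 - 1\right) \frac{1}{-10 + \left(5 - 1\right)}}{-9887} = 2 \cdot 4 \frac{1}{-10 + 4} \left(- \frac{1}{9887}\right) = 2 \cdot 4 \frac{1}{-6} \left(- \frac{1}{9887}\right) = 2 \cdot 4 \left(- \frac{1}{6}\right) \left(- \frac{1}{9887}\right) = \left(- \frac{4}{3}\right) \left(- \frac{1}{9887}\right) = \frac{4}{29661}$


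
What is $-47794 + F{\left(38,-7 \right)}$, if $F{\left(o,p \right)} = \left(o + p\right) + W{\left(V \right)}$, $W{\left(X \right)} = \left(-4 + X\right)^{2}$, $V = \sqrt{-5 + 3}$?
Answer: $-47763 + \left(4 - i \sqrt{2}\right)^{2} \approx -47749.0 - 11.314 i$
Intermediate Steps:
$V = i \sqrt{2}$ ($V = \sqrt{-2} = i \sqrt{2} \approx 1.4142 i$)
$F{\left(o,p \right)} = o + p + \left(-4 + i \sqrt{2}\right)^{2}$ ($F{\left(o,p \right)} = \left(o + p\right) + \left(-4 + i \sqrt{2}\right)^{2} = o + p + \left(-4 + i \sqrt{2}\right)^{2}$)
$-47794 + F{\left(38,-7 \right)} = -47794 + \left(38 - 7 + \left(4 - i \sqrt{2}\right)^{2}\right) = -47794 + \left(31 + \left(4 - i \sqrt{2}\right)^{2}\right) = -47763 + \left(4 - i \sqrt{2}\right)^{2}$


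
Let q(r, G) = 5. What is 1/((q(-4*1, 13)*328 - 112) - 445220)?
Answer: -1/443692 ≈ -2.2538e-6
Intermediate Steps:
1/((q(-4*1, 13)*328 - 112) - 445220) = 1/((5*328 - 112) - 445220) = 1/((1640 - 112) - 445220) = 1/(1528 - 445220) = 1/(-443692) = -1/443692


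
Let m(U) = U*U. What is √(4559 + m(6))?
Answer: √4595 ≈ 67.786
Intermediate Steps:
m(U) = U²
√(4559 + m(6)) = √(4559 + 6²) = √(4559 + 36) = √4595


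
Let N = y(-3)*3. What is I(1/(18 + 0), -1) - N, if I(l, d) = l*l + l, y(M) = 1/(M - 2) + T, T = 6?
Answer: -28093/1620 ≈ -17.341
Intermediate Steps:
y(M) = 6 + 1/(-2 + M) (y(M) = 1/(M - 2) + 6 = 1/(-2 + M) + 6 = 6 + 1/(-2 + M))
I(l, d) = l + l**2 (I(l, d) = l**2 + l = l + l**2)
N = 87/5 (N = ((-11 + 6*(-3))/(-2 - 3))*3 = ((-11 - 18)/(-5))*3 = -1/5*(-29)*3 = (29/5)*3 = 87/5 ≈ 17.400)
I(1/(18 + 0), -1) - N = (1 + 1/(18 + 0))/(18 + 0) - 1*87/5 = (1 + 1/18)/18 - 87/5 = (1/18)*(19/18) - 87/5 = 19/324 - 87/5 = -28093/1620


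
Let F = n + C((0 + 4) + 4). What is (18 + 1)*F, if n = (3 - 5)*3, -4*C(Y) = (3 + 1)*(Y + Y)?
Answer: -418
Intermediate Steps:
C(Y) = -2*Y (C(Y) = -(3 + 1)*(Y + Y)/4 = -2*Y)
n = -6 (n = -2*3 = -6)
F = -22 (F = -6 - 2*((0 + 4) + 4) = -6 - 2*(4 + 4) = -6 - 2*8 = -6 - 16 = -22)
(18 + 1)*F = (18 + 1)*(-22) = 19*(-22) = -418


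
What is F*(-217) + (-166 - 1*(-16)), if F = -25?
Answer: 5275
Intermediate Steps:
F*(-217) + (-166 - 1*(-16)) = -25*(-217) + (-166 - 1*(-16)) = 5425 + (-166 + 16) = 5425 - 150 = 5275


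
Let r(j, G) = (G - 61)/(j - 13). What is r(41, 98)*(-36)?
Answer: -333/7 ≈ -47.571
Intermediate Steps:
r(j, G) = (-61 + G)/(-13 + j)
r(41, 98)*(-36) = ((-61 + 98)/(-13 + 41))*(-36) = (37/28)*(-36) = -333/7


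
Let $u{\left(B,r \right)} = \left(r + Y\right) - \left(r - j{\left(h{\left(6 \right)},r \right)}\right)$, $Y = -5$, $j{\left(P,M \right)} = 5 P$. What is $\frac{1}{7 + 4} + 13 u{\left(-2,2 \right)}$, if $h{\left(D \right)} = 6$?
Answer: $\frac{3576}{11} \approx 325.09$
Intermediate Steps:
$u{\left(B,r \right)} = 25$ ($u{\left(B,r \right)} = \left(r - 5\right) - \left(-30 + r\right) = \left(-5 + r\right) - \left(-30 + r\right) = 25$)
$\frac{1}{7 + 4} + 13 u{\left(-2,2 \right)} = \frac{1}{7 + 4} + 13 \cdot 25 = \frac{1}{11} + 325 = \frac{3576}{11}$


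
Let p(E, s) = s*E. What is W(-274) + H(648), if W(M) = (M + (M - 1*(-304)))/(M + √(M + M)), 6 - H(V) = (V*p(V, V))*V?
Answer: -12166036475429/69 + 61*I*√137/9453 ≈ -1.7632e+11 + 0.07553*I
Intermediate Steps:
p(E, s) = E*s
H(V) = 6 - V⁴ (H(V) = 6 - V*(V*V)*V = 6 - V*V²*V = 6 - V³*V = 6 - V⁴)
W(M) = (304 + 2*M)/(M + √2*√M) (W(M) = (M + (M + 304))/(M + √(2*M)) = (M + (304 + M))/(M + √2*√M) = (304 + 2*M)/(M + √2*√M))
W(-274) + H(648) = 2*(152 - 274)/(-274 + √2*√(-274)) + (6 - 1*648⁴) = 2*(-122)/(-274 + √2*(I*√274)) + (6 - 1*176319369216) = 2*(-122)/(-274 + 2*I*√137) + (6 - 176319369216) = -244/(-274 + 2*I*√137) - 176319369210 = -176319369210 - 244/(-274 + 2*I*√137)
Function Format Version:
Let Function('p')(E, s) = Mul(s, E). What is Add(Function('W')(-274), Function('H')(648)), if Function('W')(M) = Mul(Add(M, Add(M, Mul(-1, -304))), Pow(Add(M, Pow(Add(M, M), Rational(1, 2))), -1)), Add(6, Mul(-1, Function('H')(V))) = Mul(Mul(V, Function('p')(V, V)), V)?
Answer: Add(Rational(-12166036475429, 69), Mul(Rational(61, 9453), I, Pow(137, Rational(1, 2)))) ≈ Add(-1.7632e+11, Mul(0.075530, I))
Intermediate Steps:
Function('p')(E, s) = Mul(E, s)
Function('H')(V) = Add(6, Mul(-1, Pow(V, 4))) (Function('H')(V) = Add(6, Mul(-1, Mul(Mul(V, Mul(V, V)), V))) = Add(6, Mul(-1, Mul(Mul(V, Pow(V, 2)), V))) = Add(6, Mul(-1, Mul(Pow(V, 3), V))) = Add(6, Mul(-1, Pow(V, 4))))
Function('W')(M) = Mul(Pow(Add(M, Mul(Pow(2, Rational(1, 2)), Pow(M, Rational(1, 2)))), -1), Add(304, Mul(2, M))) (Function('W')(M) = Mul(Add(M, Add(M, 304)), Pow(Add(M, Pow(Mul(2, M), Rational(1, 2))), -1)) = Mul(Add(M, Add(304, M)), Pow(Add(M, Mul(Pow(2, Rational(1, 2)), Pow(M, Rational(1, 2)))), -1)) = Mul(Add(304, Mul(2, M)), Pow(Add(M, Mul(Pow(2, Rational(1, 2)), Pow(M, Rational(1, 2)))), -1)) = Mul(Pow(Add(M, Mul(Pow(2, Rational(1, 2)), Pow(M, Rational(1, 2)))), -1), Add(304, Mul(2, M))))
Add(Function('W')(-274), Function('H')(648)) = Add(Mul(2, Pow(Add(-274, Mul(Pow(2, Rational(1, 2)), Pow(-274, Rational(1, 2)))), -1), Add(152, -274)), Add(6, Mul(-1, Pow(648, 4)))) = Add(Mul(2, Pow(Add(-274, Mul(Pow(2, Rational(1, 2)), Mul(I, Pow(274, Rational(1, 2))))), -1), -122), Add(6, Mul(-1, 176319369216))) = Add(Mul(2, Pow(Add(-274, Mul(2, I, Pow(137, Rational(1, 2)))), -1), -122), Add(6, -176319369216)) = Add(Mul(-244, Pow(Add(-274, Mul(2, I, Pow(137, Rational(1, 2)))), -1)), -176319369210) = Add(-176319369210, Mul(-244, Pow(Add(-274, Mul(2, I, Pow(137, Rational(1, 2)))), -1)))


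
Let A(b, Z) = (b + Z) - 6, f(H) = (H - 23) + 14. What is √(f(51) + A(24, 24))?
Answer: 2*√21 ≈ 9.1651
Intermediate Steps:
f(H) = -9 + H (f(H) = (-23 + H) + 14 = -9 + H)
A(b, Z) = -6 + Z + b (A(b, Z) = (Z + b) - 6 = -6 + Z + b)
√(f(51) + A(24, 24)) = √((-9 + 51) + (-6 + 24 + 24)) = √(42 + 42) = √84 = 2*√21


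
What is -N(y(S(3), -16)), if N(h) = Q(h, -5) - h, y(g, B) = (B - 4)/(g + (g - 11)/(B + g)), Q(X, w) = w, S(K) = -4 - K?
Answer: 1175/143 ≈ 8.2168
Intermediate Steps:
y(g, B) = (-4 + B)/(g + (-11 + g)/(B + g))
N(h) = -5 - h
-N(y(S(3), -16)) = -(-5 - ((-16)**2 - 4*(-16) - 4*(-4 - 1*3) - 16*(-4 - 1*3))/(-11 + (-4 - 1*3) + (-4 - 1*3)**2 - 16*(-4 - 1*3))) = -(-5 - (256 + 64 - 4*(-4 - 3) - 16*(-4 - 3))/(-11 + (-4 - 3) + (-4 - 3)**2 - 16*(-4 - 3))) = -(-5 - (256 + 64 - 4*(-7) - 16*(-7))/(-11 - 7 + (-7)**2 - 16*(-7))) = -(-5 - (256 + 64 + 28 + 112)/(-11 - 7 + 49 + 112)) = -(-5 - 460/143) = -1*(-1175/143) = 1175/143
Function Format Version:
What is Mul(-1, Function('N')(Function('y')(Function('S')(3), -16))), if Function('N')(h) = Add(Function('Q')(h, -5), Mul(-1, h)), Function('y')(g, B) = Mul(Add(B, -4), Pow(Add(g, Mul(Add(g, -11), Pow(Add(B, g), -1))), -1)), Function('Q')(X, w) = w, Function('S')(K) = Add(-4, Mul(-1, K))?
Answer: Rational(1175, 143) ≈ 8.2168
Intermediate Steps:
Function('y')(g, B) = Mul(Pow(Add(g, Mul(Pow(Add(B, g), -1), Add(-11, g))), -1), Add(-4, B)) (Function('y')(g, B) = Mul(Add(-4, B), Pow(Add(g, Mul(Add(-11, g), Pow(Add(B, g), -1))), -1)) = Mul(Add(-4, B), Pow(Add(g, Mul(Pow(Add(B, g), -1), Add(-11, g))), -1)) = Mul(Pow(Add(g, Mul(Pow(Add(B, g), -1), Add(-11, g))), -1), Add(-4, B)))
Function('N')(h) = Add(-5, Mul(-1, h))
Mul(-1, Function('N')(Function('y')(Function('S')(3), -16))) = Mul(-1, Add(-5, Mul(-1, Mul(Pow(Add(-11, Add(-4, Mul(-1, 3)), Pow(Add(-4, Mul(-1, 3)), 2), Mul(-16, Add(-4, Mul(-1, 3)))), -1), Add(Pow(-16, 2), Mul(-4, -16), Mul(-4, Add(-4, Mul(-1, 3))), Mul(-16, Add(-4, Mul(-1, 3)))))))) = Mul(-1, Add(-5, Mul(-1, Mul(Pow(Add(-11, Add(-4, -3), Pow(Add(-4, -3), 2), Mul(-16, Add(-4, -3))), -1), Add(256, 64, Mul(-4, Add(-4, -3)), Mul(-16, Add(-4, -3))))))) = Mul(-1, Add(-5, Mul(-1, Mul(Pow(Add(-11, -7, Pow(-7, 2), Mul(-16, -7)), -1), Add(256, 64, Mul(-4, -7), Mul(-16, -7)))))) = Mul(-1, Add(-5, Mul(-1, Mul(Pow(Add(-11, -7, 49, 112), -1), Add(256, 64, 28, 112))))) = Mul(-1, Add(-5, Mul(-1, Mul(Pow(143, -1), 460)))) = Mul(-1, Add(-5, Mul(-1, Mul(Rational(1, 143), 460)))) = Mul(-1, Add(-5, Mul(-1, Rational(460, 143)))) = Mul(-1, Add(-5, Rational(-460, 143))) = Mul(-1, Rational(-1175, 143)) = Rational(1175, 143)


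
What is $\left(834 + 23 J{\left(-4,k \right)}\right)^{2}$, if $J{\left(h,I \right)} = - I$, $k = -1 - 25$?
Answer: $2050624$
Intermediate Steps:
$k = -26$ ($k = -1 - 25 = -26$)
$\left(834 + 23 J{\left(-4,k \right)}\right)^{2} = \left(834 + 23 \left(\left(-1\right) \left(-26\right)\right)\right)^{2} = \left(834 + 23 \cdot 26\right)^{2} = \left(834 + 598\right)^{2} = 1432^{2} = 2050624$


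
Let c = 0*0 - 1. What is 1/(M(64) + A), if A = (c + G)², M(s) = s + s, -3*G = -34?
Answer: 9/2113 ≈ 0.0042593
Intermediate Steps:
G = 34/3 (G = -⅓*(-34) = 34/3 ≈ 11.333)
c = -1 (c = 0 - 1 = -1)
M(s) = 2*s
A = 961/9 (A = (-1 + 34/3)² = (31/3)² = 961/9 ≈ 106.78)
1/(M(64) + A) = 1/(2*64 + 961/9) = 1/(128 + 961/9) = 1/(2113/9) = 9/2113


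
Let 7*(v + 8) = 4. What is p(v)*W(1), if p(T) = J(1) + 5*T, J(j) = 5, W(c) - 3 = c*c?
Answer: -900/7 ≈ -128.57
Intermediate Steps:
v = -52/7 (v = -8 + (1/7)*4 = -8 + 4/7 = -52/7 ≈ -7.4286)
W(c) = 3 + c**2 (W(c) = 3 + c*c = 3 + c**2)
p(T) = 5 + 5*T
p(v)*W(1) = (5 + 5*(-52/7))*(3 + 1**2) = (5 - 260/7)*(3 + 1) = -225/7*4 = -900/7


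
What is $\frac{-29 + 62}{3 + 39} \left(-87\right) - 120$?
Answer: $- \frac{2637}{14} \approx -188.36$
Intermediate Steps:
$\frac{-29 + 62}{3 + 39} \left(-87\right) - 120 = \frac{33}{42} \left(-87\right) - 120 = 33 \cdot \frac{1}{42} \left(-87\right) - 120 = \frac{11}{14} \left(-87\right) - 120 = - \frac{957}{14} - 120 = - \frac{2637}{14}$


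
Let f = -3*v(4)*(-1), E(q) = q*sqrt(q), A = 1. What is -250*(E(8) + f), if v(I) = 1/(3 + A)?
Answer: -375/2 - 4000*sqrt(2) ≈ -5844.4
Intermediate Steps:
E(q) = q**(3/2)
v(I) = 1/4 (v(I) = 1/(3 + 1) = 1/4)
f = 3/4 (f = -3*1/4*(-1) = -3/4*(-1) = 3/4 ≈ 0.75000)
-250*(E(8) + f) = -250*(8**(3/2) + 3/4) = -250*(16*sqrt(2) + 3/4) = -250*(3/4 + 16*sqrt(2)) = -375/2 - 4000*sqrt(2)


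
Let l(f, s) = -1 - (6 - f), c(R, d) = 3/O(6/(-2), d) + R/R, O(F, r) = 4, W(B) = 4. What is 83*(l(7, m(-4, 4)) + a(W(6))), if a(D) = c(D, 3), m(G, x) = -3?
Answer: 581/4 ≈ 145.25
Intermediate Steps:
c(R, d) = 7/4 (c(R, d) = 3/4 + R/R = 3*(¼) + 1 = ¾ + 1 = 7/4)
a(D) = 7/4
l(f, s) = -7 + f (l(f, s) = -1 + (-6 + f) = -7 + f)
83*(l(7, m(-4, 4)) + a(W(6))) = 83*((-7 + 7) + 7/4) = 83*(0 + 7/4) = 83*(7/4) = 581/4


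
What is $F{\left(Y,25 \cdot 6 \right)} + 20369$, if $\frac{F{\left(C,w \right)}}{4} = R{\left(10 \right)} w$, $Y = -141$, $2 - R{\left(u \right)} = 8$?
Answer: $16769$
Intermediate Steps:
$R{\left(u \right)} = -6$ ($R{\left(u \right)} = 2 - 8 = -6$)
$F{\left(C,w \right)} = - 24 w$ ($F{\left(C,w \right)} = 4 \left(- 6 w\right) = - 24 w$)
$F{\left(Y,25 \cdot 6 \right)} + 20369 = - 24 \cdot 25 \cdot 6 + 20369 = \left(-24\right) 150 + 20369 = -3600 + 20369 = 16769$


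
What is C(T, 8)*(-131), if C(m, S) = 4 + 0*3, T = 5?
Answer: -524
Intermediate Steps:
C(m, S) = 4 (C(m, S) = 4 + 0 = 4)
C(T, 8)*(-131) = 4*(-131) = -524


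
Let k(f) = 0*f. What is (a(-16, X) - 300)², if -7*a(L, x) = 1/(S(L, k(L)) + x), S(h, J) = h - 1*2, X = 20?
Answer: 17648401/196 ≈ 90043.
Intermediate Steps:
k(f) = 0
S(h, J) = -2 + h (S(h, J) = h - 2 = -2 + h)
a(L, x) = -1/(7*(-2 + L + x)) (a(L, x) = -1/(7*((-2 + L) + x)) = -1/(7*(-2 + L + x)))
(a(-16, X) - 300)² = (-1/(-14 + 7*(-16) + 7*20) - 300)² = (-1/(-14 - 112 + 140) - 300)² = (-1/14 - 300)² = (-4201/14)² = 17648401/196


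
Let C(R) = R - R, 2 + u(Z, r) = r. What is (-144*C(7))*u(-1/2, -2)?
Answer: 0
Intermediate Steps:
u(Z, r) = -2 + r
C(R) = 0
(-144*C(7))*u(-1/2, -2) = (-144*0)*(-2 - 2) = 0*(-4) = 0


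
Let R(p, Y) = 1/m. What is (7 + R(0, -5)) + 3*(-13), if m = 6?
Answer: -191/6 ≈ -31.833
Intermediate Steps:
R(p, Y) = 1/6
(7 + R(0, -5)) + 3*(-13) = (7 + 1/6) + 3*(-13) = 43/6 - 39 = -191/6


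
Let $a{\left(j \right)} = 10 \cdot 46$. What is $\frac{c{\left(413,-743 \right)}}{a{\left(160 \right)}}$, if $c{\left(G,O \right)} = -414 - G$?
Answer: $- \frac{827}{460} \approx -1.7978$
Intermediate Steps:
$a{\left(j \right)} = 460$
$\frac{c{\left(413,-743 \right)}}{a{\left(160 \right)}} = \frac{-414 - 413}{460} = \left(-414 - 413\right) \frac{1}{460} = \left(-827\right) \frac{1}{460} = - \frac{827}{460}$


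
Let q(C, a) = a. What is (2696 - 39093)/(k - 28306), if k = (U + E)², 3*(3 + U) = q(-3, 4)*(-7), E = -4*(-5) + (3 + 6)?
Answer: 327573/252254 ≈ 1.2986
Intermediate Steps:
E = 29 (E = 20 + 9 = 29)
U = -37/3 (U = -3 + (4*(-7))/3 = -3 + (⅓)*(-28) = -3 - 28/3 = -37/3 ≈ -12.333)
k = 2500/9 (k = (-37/3 + 29)² = (50/3)² = 2500/9 ≈ 277.78)
(2696 - 39093)/(k - 28306) = (2696 - 39093)/(2500/9 - 28306) = -36397/(-252254/9) = -36397*(-9/252254) = 327573/252254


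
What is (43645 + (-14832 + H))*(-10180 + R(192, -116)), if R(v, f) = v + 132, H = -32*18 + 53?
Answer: -278826240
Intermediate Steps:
H = -523 (H = -576 + 53 = -523)
R(v, f) = 132 + v
(43645 + (-14832 + H))*(-10180 + R(192, -116)) = (43645 + (-14832 - 523))*(-10180 + (132 + 192)) = (43645 - 15355)*(-10180 + 324) = 28290*(-9856) = -278826240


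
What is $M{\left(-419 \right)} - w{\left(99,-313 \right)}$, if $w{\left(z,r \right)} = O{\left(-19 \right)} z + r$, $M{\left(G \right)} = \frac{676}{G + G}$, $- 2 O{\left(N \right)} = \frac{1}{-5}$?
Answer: $\frac{1266609}{4190} \approx 302.29$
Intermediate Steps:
$O{\left(N \right)} = \frac{1}{10}$ ($O{\left(N \right)} = - \frac{1}{2 \left(-5\right)} = \left(- \frac{1}{2}\right) \left(- \frac{1}{5}\right) = \frac{1}{10}$)
$M{\left(G \right)} = \frac{338}{G}$ ($M{\left(G \right)} = \frac{676}{2 G} = 676 \frac{1}{2 G} = \frac{338}{G}$)
$w{\left(z,r \right)} = r + \frac{z}{10}$ ($w{\left(z,r \right)} = \frac{z}{10} + r = r + \frac{z}{10}$)
$M{\left(-419 \right)} - w{\left(99,-313 \right)} = \frac{338}{-419} - \left(-313 + \frac{1}{10} \cdot 99\right) = 338 \left(- \frac{1}{419}\right) - \left(-313 + \frac{99}{10}\right) = - \frac{338}{419} - - \frac{3031}{10} = - \frac{338}{419} + \frac{3031}{10} = \frac{1266609}{4190}$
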